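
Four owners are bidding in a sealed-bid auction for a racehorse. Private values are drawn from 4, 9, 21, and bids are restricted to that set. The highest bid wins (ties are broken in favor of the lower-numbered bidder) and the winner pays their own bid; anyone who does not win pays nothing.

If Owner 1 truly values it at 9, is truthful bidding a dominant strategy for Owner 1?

Consider the case where Owner 2 bids 4, Owner 3 bids 4 and Owner 4 bids 4.
Truthful bid 9: wins, pays 9, utility 9 - 9 = 0.
Bid 4 instead: wins, pays 4, utility 9 - 4 = 5.
Since 5 > 0, bidding 4 is strictly better here, so truthful bidding is not dominant.

No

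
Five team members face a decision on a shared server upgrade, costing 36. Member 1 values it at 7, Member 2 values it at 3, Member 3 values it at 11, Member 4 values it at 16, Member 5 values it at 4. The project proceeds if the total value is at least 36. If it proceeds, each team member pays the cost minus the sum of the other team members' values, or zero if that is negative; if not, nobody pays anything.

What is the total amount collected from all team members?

Total value 41 ≥ cost 36, so it is built.
Member 1: others sum to 34; max(0, 36 - 34) = 2.
Member 2: others sum to 38; max(0, 36 - 38) = 0.
Member 3: others sum to 30; max(0, 36 - 30) = 6.
Member 4: others sum to 25; max(0, 36 - 25) = 11.
Member 5: others sum to 37; max(0, 36 - 37) = 0.
Total collected = 2 + 0 + 6 + 11 + 0 = 19.

19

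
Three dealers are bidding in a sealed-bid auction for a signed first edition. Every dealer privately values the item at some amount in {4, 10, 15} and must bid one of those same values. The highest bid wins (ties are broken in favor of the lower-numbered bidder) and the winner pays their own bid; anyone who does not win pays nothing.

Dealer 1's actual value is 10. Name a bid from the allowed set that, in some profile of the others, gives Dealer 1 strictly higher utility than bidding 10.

Suppose Dealer 2 bids 4 and Dealer 3 bids 4.
Bid 10: wins, pays 10, utility 10 - 10 = 0.
Bid 4: wins, pays 4, utility 10 - 4 = 6.
So bidding 4 beats truth here (6 > 0).

4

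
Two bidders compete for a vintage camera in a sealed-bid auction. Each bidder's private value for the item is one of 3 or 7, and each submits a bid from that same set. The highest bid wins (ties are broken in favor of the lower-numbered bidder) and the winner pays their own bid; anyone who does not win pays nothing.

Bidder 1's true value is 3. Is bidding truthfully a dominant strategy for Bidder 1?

Yes

Check each profile of the others' bids and compare truth against every alternative bid.
Others bid (3): truth gives 0, best alternative gives -4.
Others bid (7): truth gives 0, best alternative gives -4.
In every case the truthful bid is at least as good as any alternative, so it is a dominant strategy.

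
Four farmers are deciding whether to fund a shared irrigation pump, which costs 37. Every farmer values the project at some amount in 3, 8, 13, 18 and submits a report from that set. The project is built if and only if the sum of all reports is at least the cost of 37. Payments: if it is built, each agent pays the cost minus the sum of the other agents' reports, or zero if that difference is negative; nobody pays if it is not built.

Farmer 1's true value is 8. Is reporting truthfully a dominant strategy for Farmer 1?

Check each profile of the others' reports and compare truth against every alternative report.
Others report (3, 18, 18): truth gives 8, best alternative gives 8.
Others report (8, 13, 18): truth gives 8, best alternative gives 8.
Others report (8, 18, 13): truth gives 8, best alternative gives 8.
Others report (8, 18, 18): truth gives 8, best alternative gives 8.
Others report (13, 8, 18): truth gives 8, best alternative gives 8.
Others report (13, 13, 13): truth gives 8, best alternative gives 8.
(Remaining 58 profiles checked similarly; truth is weakly best in each.)
In every case the truthful report is at least as good as any alternative, so it is a dominant strategy.

Yes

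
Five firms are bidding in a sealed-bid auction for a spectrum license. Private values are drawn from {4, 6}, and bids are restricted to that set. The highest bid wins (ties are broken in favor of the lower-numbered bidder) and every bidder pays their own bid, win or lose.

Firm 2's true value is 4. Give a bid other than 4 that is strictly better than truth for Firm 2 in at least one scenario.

6

Suppose Firm 1 bids 4, Firm 3 bids 4, Firm 4 bids 4 and Firm 5 bids 4.
Bid 4: loses but pays 4, utility -4.
Bid 6: wins, pays 6, utility 4 - 6 = -2.
So bidding 6 beats truth here (-2 > -4).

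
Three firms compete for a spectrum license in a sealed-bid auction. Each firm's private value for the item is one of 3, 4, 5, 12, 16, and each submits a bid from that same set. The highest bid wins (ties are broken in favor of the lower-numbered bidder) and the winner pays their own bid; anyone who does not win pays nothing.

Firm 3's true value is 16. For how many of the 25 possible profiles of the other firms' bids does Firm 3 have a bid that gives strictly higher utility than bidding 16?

9

Others bid (3, 3): truth gives 0; bid 4 gives 12 > 0. Violating.
Others bid (3, 4): truth gives 0; bid 5 gives 11 > 0. Violating.
Others bid (3, 5): truth gives 0; bid 12 gives 4 > 0. Violating.
Others bid (4, 3): truth gives 0; bid 5 gives 11 > 0. Violating.
Others bid (3, 12): truth gives 0; no alternative beats it.
Others bid (3, 16): truth gives 0; no alternative beats it.
(Checking all 25 profiles: 9 have a profitable deviation, 16 do not.)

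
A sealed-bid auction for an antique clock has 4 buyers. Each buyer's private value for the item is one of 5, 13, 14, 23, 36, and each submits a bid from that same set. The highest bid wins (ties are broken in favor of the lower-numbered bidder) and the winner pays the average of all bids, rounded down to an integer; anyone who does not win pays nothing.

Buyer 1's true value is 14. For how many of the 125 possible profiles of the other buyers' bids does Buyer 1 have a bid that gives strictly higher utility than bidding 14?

Others bid (5, 5, 5): truth gives 7; bid 5 gives 9 > 7. Violating.
Others bid (5, 5, 13): truth gives 5; no alternative beats it.
Others bid (5, 5, 14): truth gives 5; no alternative beats it.
(Checking all 125 profiles: 1 has a profitable deviation, 124 do not.)

1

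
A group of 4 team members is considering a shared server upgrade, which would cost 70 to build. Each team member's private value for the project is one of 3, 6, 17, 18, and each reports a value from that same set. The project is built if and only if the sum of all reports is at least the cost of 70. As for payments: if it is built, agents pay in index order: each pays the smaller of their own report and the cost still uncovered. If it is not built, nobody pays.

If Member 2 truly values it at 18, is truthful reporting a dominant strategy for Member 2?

No

Consider the case where Member 1 reports 17, Member 3 reports 18 and Member 4 reports 18.
Truthful report 18: project built, pays 18, utility 18 - 18 = 0.
Report 17 instead: project built, pays 17, utility 18 - 17 = 1.
Since 1 > 0, reporting 17 is strictly better here, so truthful reporting is not dominant.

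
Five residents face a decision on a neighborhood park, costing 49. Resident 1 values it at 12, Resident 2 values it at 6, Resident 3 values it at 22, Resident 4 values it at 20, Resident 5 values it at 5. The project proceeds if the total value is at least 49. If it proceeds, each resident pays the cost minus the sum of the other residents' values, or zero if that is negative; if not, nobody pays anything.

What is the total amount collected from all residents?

Total value 65 ≥ cost 49, so it is built.
Resident 1: others sum to 53; max(0, 49 - 53) = 0.
Resident 2: others sum to 59; max(0, 49 - 59) = 0.
Resident 3: others sum to 43; max(0, 49 - 43) = 6.
Resident 4: others sum to 45; max(0, 49 - 45) = 4.
Resident 5: others sum to 60; max(0, 49 - 60) = 0.
Total collected = 0 + 0 + 6 + 4 + 0 = 10.

10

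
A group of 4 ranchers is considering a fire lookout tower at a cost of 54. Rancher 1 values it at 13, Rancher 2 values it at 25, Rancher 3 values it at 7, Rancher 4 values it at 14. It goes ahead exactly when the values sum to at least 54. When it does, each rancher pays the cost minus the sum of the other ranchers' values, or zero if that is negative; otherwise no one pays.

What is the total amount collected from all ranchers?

39

Total value 59 ≥ cost 54, so it is built.
Rancher 1: others sum to 46; max(0, 54 - 46) = 8.
Rancher 2: others sum to 34; max(0, 54 - 34) = 20.
Rancher 3: others sum to 52; max(0, 54 - 52) = 2.
Rancher 4: others sum to 45; max(0, 54 - 45) = 9.
Total collected = 8 + 20 + 2 + 9 = 39.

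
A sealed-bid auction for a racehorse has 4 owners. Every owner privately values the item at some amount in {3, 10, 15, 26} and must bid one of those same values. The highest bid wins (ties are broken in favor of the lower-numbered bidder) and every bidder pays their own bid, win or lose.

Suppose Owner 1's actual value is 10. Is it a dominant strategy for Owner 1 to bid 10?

Consider the case where Owner 2 bids 3, Owner 3 bids 3 and Owner 4 bids 3.
Truthful bid 10: wins, pays 10, utility 10 - 10 = 0.
Bid 3 instead: wins, pays 3, utility 10 - 3 = 7.
Since 7 > 0, bidding 3 is strictly better here, so truthful bidding is not dominant.

No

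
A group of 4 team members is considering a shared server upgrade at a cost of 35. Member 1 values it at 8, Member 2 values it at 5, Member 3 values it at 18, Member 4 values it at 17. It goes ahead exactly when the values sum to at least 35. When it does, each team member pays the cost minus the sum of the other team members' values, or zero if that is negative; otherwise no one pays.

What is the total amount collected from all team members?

9

Total value 48 ≥ cost 35, so it is built.
Member 1: others sum to 40; max(0, 35 - 40) = 0.
Member 2: others sum to 43; max(0, 35 - 43) = 0.
Member 3: others sum to 30; max(0, 35 - 30) = 5.
Member 4: others sum to 31; max(0, 35 - 31) = 4.
Total collected = 0 + 0 + 5 + 4 = 9.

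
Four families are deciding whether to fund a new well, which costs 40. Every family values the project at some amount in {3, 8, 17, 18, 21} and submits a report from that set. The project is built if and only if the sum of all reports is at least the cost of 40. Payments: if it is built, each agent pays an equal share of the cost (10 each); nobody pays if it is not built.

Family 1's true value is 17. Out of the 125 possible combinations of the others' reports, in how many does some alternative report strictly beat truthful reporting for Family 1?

Others report (3, 8, 8): truth gives 0; report 21 gives 7 > 0. Violating.
Others report (8, 3, 8): truth gives 0; report 21 gives 7 > 0. Violating.
Others report (8, 8, 3): truth gives 0; report 21 gives 7 > 0. Violating.
Others report (3, 3, 3): truth gives 0; no alternative beats it.
Others report (3, 3, 8): truth gives 0; no alternative beats it.
(Checking all 125 profiles: 3 have a profitable deviation, 122 do not.)

3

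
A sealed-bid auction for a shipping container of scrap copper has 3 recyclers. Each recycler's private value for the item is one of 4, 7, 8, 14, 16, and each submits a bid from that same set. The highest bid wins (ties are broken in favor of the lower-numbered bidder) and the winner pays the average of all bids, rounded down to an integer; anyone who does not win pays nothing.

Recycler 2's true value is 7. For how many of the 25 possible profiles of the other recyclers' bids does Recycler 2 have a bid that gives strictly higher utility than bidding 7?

Others bid (4, 8): truth gives 0; bid 8 gives 1 > 0. Violating.
Others bid (7, 4): truth gives 0; bid 8 gives 1 > 0. Violating.
Others bid (4, 4): truth gives 2; no alternative beats it.
Others bid (4, 7): truth gives 1; no alternative beats it.
(Checking all 25 profiles: 2 have a profitable deviation, 23 do not.)

2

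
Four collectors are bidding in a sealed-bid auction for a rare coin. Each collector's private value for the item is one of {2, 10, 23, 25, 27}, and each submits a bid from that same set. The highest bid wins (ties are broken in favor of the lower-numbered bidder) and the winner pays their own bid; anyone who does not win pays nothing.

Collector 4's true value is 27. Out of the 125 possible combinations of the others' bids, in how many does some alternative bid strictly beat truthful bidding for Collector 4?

Others bid (2, 2, 2): truth gives 0; bid 10 gives 17 > 0. Violating.
Others bid (2, 2, 10): truth gives 0; bid 23 gives 4 > 0. Violating.
Others bid (2, 2, 23): truth gives 0; bid 25 gives 2 > 0. Violating.
Others bid (2, 10, 2): truth gives 0; bid 23 gives 4 > 0. Violating.
Others bid (2, 2, 25): truth gives 0; no alternative beats it.
Others bid (2, 2, 27): truth gives 0; no alternative beats it.
(Checking all 125 profiles: 27 have a profitable deviation, 98 do not.)

27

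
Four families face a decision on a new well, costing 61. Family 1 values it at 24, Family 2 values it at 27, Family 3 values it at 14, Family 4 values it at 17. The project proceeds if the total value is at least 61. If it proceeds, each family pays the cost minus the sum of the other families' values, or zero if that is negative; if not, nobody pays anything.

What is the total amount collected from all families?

Total value 82 ≥ cost 61, so it is built.
Family 1: others sum to 58; max(0, 61 - 58) = 3.
Family 2: others sum to 55; max(0, 61 - 55) = 6.
Family 3: others sum to 68; max(0, 61 - 68) = 0.
Family 4: others sum to 65; max(0, 61 - 65) = 0.
Total collected = 3 + 6 + 0 + 0 = 9.

9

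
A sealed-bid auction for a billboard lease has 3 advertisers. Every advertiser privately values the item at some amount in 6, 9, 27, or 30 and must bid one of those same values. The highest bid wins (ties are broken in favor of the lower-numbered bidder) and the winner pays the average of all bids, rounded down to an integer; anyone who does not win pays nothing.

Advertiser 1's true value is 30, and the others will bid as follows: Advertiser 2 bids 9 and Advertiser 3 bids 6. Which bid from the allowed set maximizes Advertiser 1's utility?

Bid 6: loses, pays 0, utility 0.
Bid 9: wins, pays 8, utility 30 - 8 = 22.
Bid 27: wins, pays 14, utility 30 - 14 = 16.
Bid 30: wins, pays 15, utility 30 - 15 = 15.
The best choice is 9 with utility 22.

9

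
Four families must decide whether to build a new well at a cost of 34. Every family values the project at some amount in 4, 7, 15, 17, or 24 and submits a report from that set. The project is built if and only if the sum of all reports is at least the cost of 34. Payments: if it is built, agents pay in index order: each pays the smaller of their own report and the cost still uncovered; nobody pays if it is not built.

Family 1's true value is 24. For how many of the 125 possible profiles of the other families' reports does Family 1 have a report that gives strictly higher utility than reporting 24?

Others report (4, 4, 15): truth gives 0; report 15 gives 9 > 0. Violating.
Others report (4, 4, 17): truth gives 0; report 15 gives 9 > 0. Violating.
Others report (4, 4, 24): truth gives 0; report 4 gives 20 > 0. Violating.
Others report (4, 7, 7): truth gives 0; report 17 gives 7 > 0. Violating.
Others report (4, 4, 4): truth gives 0; no alternative beats it.
Others report (4, 4, 7): truth gives 0; no alternative beats it.
(Checking all 125 profiles: 121 have a profitable deviation, 4 do not.)

121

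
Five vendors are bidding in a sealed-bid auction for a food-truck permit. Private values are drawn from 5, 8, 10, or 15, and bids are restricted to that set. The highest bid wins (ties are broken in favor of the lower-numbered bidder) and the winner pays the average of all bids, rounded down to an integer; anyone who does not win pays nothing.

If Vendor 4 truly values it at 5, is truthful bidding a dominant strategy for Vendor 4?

Yes

Check each profile of the others' bids and compare truth against every alternative bid.
Others bid (5, 5, 5, 8): truth gives 0, best alternative gives -1.
Others bid (5, 5, 5, 5): truth gives 0, best alternative gives 0.
Others bid (5, 5, 5, 10): truth gives 0, best alternative gives 0.
Others bid (5, 5, 5, 15): truth gives 0, best alternative gives 0.
Others bid (5, 5, 8, 5): truth gives 0, best alternative gives 0.
Others bid (5, 5, 8, 8): truth gives 0, best alternative gives 0.
(Remaining 250 profiles checked similarly; truth is weakly best in each.)
In every case the truthful bid is at least as good as any alternative, so it is a dominant strategy.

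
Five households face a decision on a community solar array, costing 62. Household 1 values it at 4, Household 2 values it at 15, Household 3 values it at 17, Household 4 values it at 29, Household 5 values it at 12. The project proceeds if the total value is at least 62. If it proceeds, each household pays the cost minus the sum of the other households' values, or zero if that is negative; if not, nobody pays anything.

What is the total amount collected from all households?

Total value 77 ≥ cost 62, so it is built.
Household 1: others sum to 73; max(0, 62 - 73) = 0.
Household 2: others sum to 62; max(0, 62 - 62) = 0.
Household 3: others sum to 60; max(0, 62 - 60) = 2.
Household 4: others sum to 48; max(0, 62 - 48) = 14.
Household 5: others sum to 65; max(0, 62 - 65) = 0.
Total collected = 0 + 0 + 2 + 14 + 0 = 16.

16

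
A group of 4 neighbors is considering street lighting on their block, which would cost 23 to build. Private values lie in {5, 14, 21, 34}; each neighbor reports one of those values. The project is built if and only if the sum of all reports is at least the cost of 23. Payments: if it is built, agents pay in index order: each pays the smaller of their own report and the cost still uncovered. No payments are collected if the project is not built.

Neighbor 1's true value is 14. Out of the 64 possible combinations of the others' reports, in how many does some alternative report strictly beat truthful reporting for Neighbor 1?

Others report (5, 5, 14): truth gives 0; report 5 gives 9 > 0. Violating.
Others report (5, 5, 21): truth gives 0; report 5 gives 9 > 0. Violating.
Others report (5, 5, 34): truth gives 0; report 5 gives 9 > 0. Violating.
Others report (5, 14, 5): truth gives 0; report 5 gives 9 > 0. Violating.
Others report (5, 5, 5): truth gives 0; no alternative beats it.
(Checking all 64 profiles: 63 have a profitable deviation, 1 does not.)

63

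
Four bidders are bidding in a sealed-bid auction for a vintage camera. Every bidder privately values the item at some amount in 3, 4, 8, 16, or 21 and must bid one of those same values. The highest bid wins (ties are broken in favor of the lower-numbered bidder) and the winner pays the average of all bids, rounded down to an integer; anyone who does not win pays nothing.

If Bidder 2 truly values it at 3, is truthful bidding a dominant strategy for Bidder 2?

Yes

Check each profile of the others' bids and compare truth against every alternative bid.
Others bid (3, 3, 3): truth gives 0, best alternative gives 0.
Others bid (3, 3, 4): truth gives 0, best alternative gives 0.
Others bid (3, 3, 8): truth gives 0, best alternative gives 0.
Others bid (3, 3, 16): truth gives 0, best alternative gives 0.
Others bid (3, 3, 21): truth gives 0, best alternative gives 0.
Others bid (3, 4, 3): truth gives 0, best alternative gives 0.
(Remaining 119 profiles checked similarly; truth is weakly best in each.)
In every case the truthful bid is at least as good as any alternative, so it is a dominant strategy.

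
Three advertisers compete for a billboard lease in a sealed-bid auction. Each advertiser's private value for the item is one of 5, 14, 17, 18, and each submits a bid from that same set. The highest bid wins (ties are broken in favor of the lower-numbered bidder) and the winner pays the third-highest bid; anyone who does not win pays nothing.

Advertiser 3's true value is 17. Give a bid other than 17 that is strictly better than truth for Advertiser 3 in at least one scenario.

18

Suppose Advertiser 1 bids 5 and Advertiser 2 bids 17.
Bid 17: loses, pays 0, utility 0.
Bid 18: wins, pays 5, utility 17 - 5 = 12.
So bidding 18 beats truth here (12 > 0).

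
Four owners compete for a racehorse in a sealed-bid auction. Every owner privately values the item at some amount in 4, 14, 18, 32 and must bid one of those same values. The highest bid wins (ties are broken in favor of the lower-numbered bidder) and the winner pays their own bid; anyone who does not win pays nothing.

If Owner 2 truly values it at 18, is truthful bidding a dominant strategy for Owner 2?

Consider the case where Owner 1 bids 4, Owner 3 bids 4 and Owner 4 bids 4.
Truthful bid 18: wins, pays 18, utility 18 - 18 = 0.
Bid 14 instead: wins, pays 14, utility 18 - 14 = 4.
Since 4 > 0, bidding 14 is strictly better here, so truthful bidding is not dominant.

No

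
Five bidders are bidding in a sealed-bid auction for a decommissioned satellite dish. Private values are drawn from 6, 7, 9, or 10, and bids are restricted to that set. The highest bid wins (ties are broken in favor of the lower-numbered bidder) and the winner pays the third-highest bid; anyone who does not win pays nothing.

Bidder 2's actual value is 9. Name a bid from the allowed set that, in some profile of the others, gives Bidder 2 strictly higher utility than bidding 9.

Suppose Bidder 1 bids 6, Bidder 3 bids 6, Bidder 4 bids 6 and Bidder 5 bids 10.
Bid 9: loses, pays 0, utility 0.
Bid 10: wins, pays 6, utility 9 - 6 = 3.
So bidding 10 beats truth here (3 > 0).

10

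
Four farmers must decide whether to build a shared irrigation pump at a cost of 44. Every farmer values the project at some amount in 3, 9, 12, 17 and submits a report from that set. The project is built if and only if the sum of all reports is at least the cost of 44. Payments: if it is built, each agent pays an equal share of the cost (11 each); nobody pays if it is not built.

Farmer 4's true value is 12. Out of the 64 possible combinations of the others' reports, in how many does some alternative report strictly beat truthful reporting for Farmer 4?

13

Others report (3, 9, 17): truth gives 0; report 17 gives 1 > 0. Violating.
Others report (3, 12, 12): truth gives 0; report 17 gives 1 > 0. Violating.
Others report (3, 17, 9): truth gives 0; report 17 gives 1 > 0. Violating.
Others report (9, 3, 17): truth gives 0; report 17 gives 1 > 0. Violating.
Others report (3, 3, 3): truth gives 0; no alternative beats it.
Others report (3, 3, 9): truth gives 0; no alternative beats it.
(Checking all 64 profiles: 13 have a profitable deviation, 51 do not.)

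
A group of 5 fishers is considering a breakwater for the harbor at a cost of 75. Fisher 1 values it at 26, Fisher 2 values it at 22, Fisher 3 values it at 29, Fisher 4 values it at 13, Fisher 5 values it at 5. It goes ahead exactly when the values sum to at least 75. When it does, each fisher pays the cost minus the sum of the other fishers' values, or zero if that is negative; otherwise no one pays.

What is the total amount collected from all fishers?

17

Total value 95 ≥ cost 75, so it is built.
Fisher 1: others sum to 69; max(0, 75 - 69) = 6.
Fisher 2: others sum to 73; max(0, 75 - 73) = 2.
Fisher 3: others sum to 66; max(0, 75 - 66) = 9.
Fisher 4: others sum to 82; max(0, 75 - 82) = 0.
Fisher 5: others sum to 90; max(0, 75 - 90) = 0.
Total collected = 6 + 2 + 9 + 0 + 0 = 17.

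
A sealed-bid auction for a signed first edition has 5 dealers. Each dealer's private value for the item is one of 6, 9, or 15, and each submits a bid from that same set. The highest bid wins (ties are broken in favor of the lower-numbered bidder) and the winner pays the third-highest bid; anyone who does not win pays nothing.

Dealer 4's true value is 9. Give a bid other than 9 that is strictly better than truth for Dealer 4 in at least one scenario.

15

Suppose Dealer 1 bids 6, Dealer 2 bids 6, Dealer 3 bids 6 and Dealer 5 bids 15.
Bid 9: loses, pays 0, utility 0.
Bid 15: wins, pays 6, utility 9 - 6 = 3.
So bidding 15 beats truth here (3 > 0).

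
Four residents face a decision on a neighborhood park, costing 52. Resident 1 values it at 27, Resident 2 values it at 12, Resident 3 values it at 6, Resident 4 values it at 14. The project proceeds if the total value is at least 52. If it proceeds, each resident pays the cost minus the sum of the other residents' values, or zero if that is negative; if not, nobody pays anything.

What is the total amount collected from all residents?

32

Total value 59 ≥ cost 52, so it is built.
Resident 1: others sum to 32; max(0, 52 - 32) = 20.
Resident 2: others sum to 47; max(0, 52 - 47) = 5.
Resident 3: others sum to 53; max(0, 52 - 53) = 0.
Resident 4: others sum to 45; max(0, 52 - 45) = 7.
Total collected = 20 + 5 + 0 + 7 = 32.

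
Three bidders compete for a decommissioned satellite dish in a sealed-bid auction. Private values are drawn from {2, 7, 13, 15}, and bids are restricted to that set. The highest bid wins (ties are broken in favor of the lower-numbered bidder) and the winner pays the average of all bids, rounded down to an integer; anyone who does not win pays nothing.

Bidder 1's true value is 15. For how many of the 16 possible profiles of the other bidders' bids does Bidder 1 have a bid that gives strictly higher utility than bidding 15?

Others bid (2, 2): truth gives 9; bid 2 gives 13 > 9. Violating.
Others bid (2, 7): truth gives 7; bid 7 gives 10 > 7. Violating.
Others bid (2, 13): truth gives 5; bid 13 gives 6 > 5. Violating.
Others bid (7, 2): truth gives 7; bid 7 gives 10 > 7. Violating.
Others bid (2, 15): truth gives 5; no alternative beats it.
Others bid (7, 13): truth gives 4; no alternative beats it.
(Checking all 16 profiles: 6 have a profitable deviation, 10 do not.)

6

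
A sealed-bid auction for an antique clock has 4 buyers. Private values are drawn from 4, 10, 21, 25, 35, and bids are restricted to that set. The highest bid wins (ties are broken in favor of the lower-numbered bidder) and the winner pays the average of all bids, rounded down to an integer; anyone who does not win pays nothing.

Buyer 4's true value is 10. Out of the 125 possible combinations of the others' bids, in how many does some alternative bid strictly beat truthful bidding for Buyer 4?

3

Others bid (4, 4, 10): truth gives 0; bid 21 gives 1 > 0. Violating.
Others bid (4, 10, 4): truth gives 0; bid 21 gives 1 > 0. Violating.
Others bid (10, 4, 4): truth gives 0; bid 21 gives 1 > 0. Violating.
Others bid (4, 4, 4): truth gives 5; no alternative beats it.
Others bid (4, 4, 21): truth gives 0; no alternative beats it.
(Checking all 125 profiles: 3 have a profitable deviation, 122 do not.)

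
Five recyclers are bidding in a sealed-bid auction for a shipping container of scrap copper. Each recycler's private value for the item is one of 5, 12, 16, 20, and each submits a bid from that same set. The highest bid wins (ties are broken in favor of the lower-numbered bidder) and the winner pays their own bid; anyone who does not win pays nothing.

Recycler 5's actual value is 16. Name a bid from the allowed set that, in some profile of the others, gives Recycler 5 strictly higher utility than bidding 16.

12

Suppose Recycler 1 bids 5, Recycler 2 bids 5, Recycler 3 bids 5 and Recycler 4 bids 5.
Bid 16: wins, pays 16, utility 16 - 16 = 0.
Bid 12: wins, pays 12, utility 16 - 12 = 4.
So bidding 12 beats truth here (4 > 0).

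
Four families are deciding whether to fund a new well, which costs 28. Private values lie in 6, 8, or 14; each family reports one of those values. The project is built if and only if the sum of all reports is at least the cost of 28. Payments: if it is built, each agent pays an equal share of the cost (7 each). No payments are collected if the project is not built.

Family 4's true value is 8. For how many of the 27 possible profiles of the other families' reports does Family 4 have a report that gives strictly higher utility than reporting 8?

1

Others report (6, 6, 6): truth gives 0; report 14 gives 1 > 0. Violating.
Others report (6, 6, 8): truth gives 1; no alternative beats it.
Others report (6, 6, 14): truth gives 1; no alternative beats it.
(Checking all 27 profiles: 1 has a profitable deviation, 26 do not.)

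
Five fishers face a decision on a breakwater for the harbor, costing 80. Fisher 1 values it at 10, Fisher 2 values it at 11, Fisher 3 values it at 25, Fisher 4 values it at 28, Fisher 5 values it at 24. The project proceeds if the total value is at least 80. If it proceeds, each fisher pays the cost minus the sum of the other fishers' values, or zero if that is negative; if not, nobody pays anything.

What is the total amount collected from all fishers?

23

Total value 98 ≥ cost 80, so it is built.
Fisher 1: others sum to 88; max(0, 80 - 88) = 0.
Fisher 2: others sum to 87; max(0, 80 - 87) = 0.
Fisher 3: others sum to 73; max(0, 80 - 73) = 7.
Fisher 4: others sum to 70; max(0, 80 - 70) = 10.
Fisher 5: others sum to 74; max(0, 80 - 74) = 6.
Total collected = 0 + 0 + 7 + 10 + 6 = 23.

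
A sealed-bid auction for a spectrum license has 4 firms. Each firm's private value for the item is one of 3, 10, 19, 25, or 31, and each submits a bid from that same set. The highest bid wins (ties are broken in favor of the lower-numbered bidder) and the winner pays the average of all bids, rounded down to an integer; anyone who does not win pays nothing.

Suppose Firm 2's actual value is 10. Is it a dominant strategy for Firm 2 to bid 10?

No

Consider the case where Firm 1 bids 10, Firm 3 bids 3 and Firm 4 bids 3.
Truthful bid 10: loses, pays 0, utility 0.
Bid 19 instead: wins, pays 8, utility 10 - 8 = 2.
Since 2 > 0, bidding 19 is strictly better here, so truthful bidding is not dominant.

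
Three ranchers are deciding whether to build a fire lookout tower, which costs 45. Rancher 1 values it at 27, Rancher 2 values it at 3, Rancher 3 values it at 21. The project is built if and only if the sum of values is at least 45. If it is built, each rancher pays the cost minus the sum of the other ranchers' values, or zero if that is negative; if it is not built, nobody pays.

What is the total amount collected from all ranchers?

Total value 51 ≥ cost 45, so it is built.
Rancher 1: others sum to 24; max(0, 45 - 24) = 21.
Rancher 2: others sum to 48; max(0, 45 - 48) = 0.
Rancher 3: others sum to 30; max(0, 45 - 30) = 15.
Total collected = 21 + 0 + 15 = 36.

36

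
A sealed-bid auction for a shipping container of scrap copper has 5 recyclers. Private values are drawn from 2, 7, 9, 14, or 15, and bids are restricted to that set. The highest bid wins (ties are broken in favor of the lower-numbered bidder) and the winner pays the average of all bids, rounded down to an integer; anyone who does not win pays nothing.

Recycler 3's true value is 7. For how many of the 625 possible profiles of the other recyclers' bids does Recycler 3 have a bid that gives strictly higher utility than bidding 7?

36

Others bid (2, 2, 2, 9): truth gives 0; bid 9 gives 3 > 0. Violating.
Others bid (2, 2, 2, 14): truth gives 0; bid 14 gives 1 > 0. Violating.
Others bid (2, 2, 7, 9): truth gives 0; bid 9 gives 2 > 0. Violating.
Others bid (2, 2, 9, 2): truth gives 0; bid 9 gives 3 > 0. Violating.
Others bid (2, 2, 2, 2): truth gives 4; no alternative beats it.
Others bid (2, 2, 2, 7): truth gives 3; no alternative beats it.
(Checking all 625 profiles: 36 have a profitable deviation, 589 do not.)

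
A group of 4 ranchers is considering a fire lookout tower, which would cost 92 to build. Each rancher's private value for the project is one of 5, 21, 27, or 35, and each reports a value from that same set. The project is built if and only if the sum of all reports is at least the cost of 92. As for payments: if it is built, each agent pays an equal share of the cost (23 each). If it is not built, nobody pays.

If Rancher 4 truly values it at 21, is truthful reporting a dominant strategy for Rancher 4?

Consider the case where Rancher 1 reports 5, Rancher 2 reports 35 and Rancher 3 reports 35.
Truthful report 21: project built, pays 23, utility 21 - 23 = -2.
Report 5 instead: project not built, utility 0.
Since 0 > -2, reporting 5 is strictly better here, so truthful reporting is not dominant.

No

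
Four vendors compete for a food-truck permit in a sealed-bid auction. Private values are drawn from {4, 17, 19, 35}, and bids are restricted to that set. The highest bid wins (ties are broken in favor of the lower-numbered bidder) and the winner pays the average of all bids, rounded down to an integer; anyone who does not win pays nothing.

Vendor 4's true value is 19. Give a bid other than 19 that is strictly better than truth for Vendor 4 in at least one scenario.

35

Suppose Vendor 1 bids 4, Vendor 2 bids 4 and Vendor 3 bids 19.
Bid 19: loses, pays 0, utility 0.
Bid 35: wins, pays 15, utility 19 - 15 = 4.
So bidding 35 beats truth here (4 > 0).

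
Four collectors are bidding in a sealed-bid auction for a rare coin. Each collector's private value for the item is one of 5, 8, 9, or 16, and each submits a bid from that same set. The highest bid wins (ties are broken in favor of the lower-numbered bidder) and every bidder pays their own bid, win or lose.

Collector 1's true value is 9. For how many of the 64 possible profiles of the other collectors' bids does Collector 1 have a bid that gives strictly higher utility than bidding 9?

Others bid (5, 5, 5): truth gives 0; bid 5 gives 4 > 0. Violating.
Others bid (5, 5, 8): truth gives 0; bid 8 gives 1 > 0. Violating.
Others bid (5, 5, 16): truth gives -9; bid 5 gives -5 > -9. Violating.
Others bid (5, 8, 5): truth gives 0; bid 8 gives 1 > 0. Violating.
Others bid (5, 5, 9): truth gives 0; no alternative beats it.
Others bid (5, 8, 9): truth gives 0; no alternative beats it.
(Checking all 64 profiles: 45 have a profitable deviation, 19 do not.)

45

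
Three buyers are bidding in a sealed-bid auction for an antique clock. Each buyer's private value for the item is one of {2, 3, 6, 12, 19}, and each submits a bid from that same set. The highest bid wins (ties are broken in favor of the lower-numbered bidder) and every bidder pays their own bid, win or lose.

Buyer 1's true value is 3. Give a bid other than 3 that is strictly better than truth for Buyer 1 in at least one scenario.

Suppose Buyer 2 bids 2 and Buyer 3 bids 2.
Bid 3: wins, pays 3, utility 3 - 3 = 0.
Bid 2: wins, pays 2, utility 3 - 2 = 1.
So bidding 2 beats truth here (1 > 0).

2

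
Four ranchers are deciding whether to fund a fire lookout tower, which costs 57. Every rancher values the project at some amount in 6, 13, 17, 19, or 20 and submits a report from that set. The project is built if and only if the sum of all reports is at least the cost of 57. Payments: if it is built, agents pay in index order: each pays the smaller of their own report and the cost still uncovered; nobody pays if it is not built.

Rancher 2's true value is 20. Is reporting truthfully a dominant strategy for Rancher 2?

Consider the case where Rancher 1 reports 6, Rancher 3 reports 13 and Rancher 4 reports 19.
Truthful report 20: project built, pays 20, utility 20 - 20 = 0.
Report 19 instead: project built, pays 19, utility 20 - 19 = 1.
Since 1 > 0, reporting 19 is strictly better here, so truthful reporting is not dominant.

No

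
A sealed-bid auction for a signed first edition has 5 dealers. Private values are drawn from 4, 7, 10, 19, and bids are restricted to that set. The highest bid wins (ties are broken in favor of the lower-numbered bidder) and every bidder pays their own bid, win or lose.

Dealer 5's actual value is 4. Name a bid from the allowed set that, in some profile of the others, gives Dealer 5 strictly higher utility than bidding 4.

Suppose Dealer 1 bids 4, Dealer 2 bids 4, Dealer 3 bids 4 and Dealer 4 bids 4.
Bid 4: loses but pays 4, utility -4.
Bid 7: wins, pays 7, utility 4 - 7 = -3.
So bidding 7 beats truth here (-3 > -4).

7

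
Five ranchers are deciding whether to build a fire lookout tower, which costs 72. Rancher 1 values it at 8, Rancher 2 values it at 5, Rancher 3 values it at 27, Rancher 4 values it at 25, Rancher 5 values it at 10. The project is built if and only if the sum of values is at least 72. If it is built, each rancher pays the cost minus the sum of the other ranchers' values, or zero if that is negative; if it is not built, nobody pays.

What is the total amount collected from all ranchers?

Total value 75 ≥ cost 72, so it is built.
Rancher 1: others sum to 67; max(0, 72 - 67) = 5.
Rancher 2: others sum to 70; max(0, 72 - 70) = 2.
Rancher 3: others sum to 48; max(0, 72 - 48) = 24.
Rancher 4: others sum to 50; max(0, 72 - 50) = 22.
Rancher 5: others sum to 65; max(0, 72 - 65) = 7.
Total collected = 5 + 2 + 24 + 22 + 7 = 60.

60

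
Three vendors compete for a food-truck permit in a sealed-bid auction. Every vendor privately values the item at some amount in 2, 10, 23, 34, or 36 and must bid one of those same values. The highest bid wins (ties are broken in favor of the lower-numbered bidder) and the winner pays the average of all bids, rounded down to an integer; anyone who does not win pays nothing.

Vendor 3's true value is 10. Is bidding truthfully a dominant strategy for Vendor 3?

Check each profile of the others' bids and compare truth against every alternative bid.
Others bid (2, 2): truth gives 6, best alternative gives 1.
Others bid (2, 10): truth gives 0, best alternative gives 0.
Others bid (2, 23): truth gives 0, best alternative gives 0.
Others bid (2, 34): truth gives 0, best alternative gives 0.
Others bid (2, 36): truth gives 0, best alternative gives 0.
Others bid (10, 2): truth gives 0, best alternative gives 0.
(Remaining 19 profiles checked similarly; truth is weakly best in each.)
In every case the truthful bid is at least as good as any alternative, so it is a dominant strategy.

Yes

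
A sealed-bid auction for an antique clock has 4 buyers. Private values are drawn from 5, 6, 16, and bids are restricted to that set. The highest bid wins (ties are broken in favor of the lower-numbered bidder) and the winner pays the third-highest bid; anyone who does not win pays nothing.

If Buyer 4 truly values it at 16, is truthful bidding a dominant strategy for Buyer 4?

Check each profile of the others' bids and compare truth against every alternative bid.
Others bid (5, 5, 6): truth gives 11, best alternative gives 0.
Others bid (5, 6, 5): truth gives 11, best alternative gives 0.
Others bid (6, 5, 5): truth gives 11, best alternative gives 0.
Others bid (5, 6, 6): truth gives 10, best alternative gives 0.
Others bid (6, 5, 6): truth gives 10, best alternative gives 0.
Others bid (6, 6, 5): truth gives 10, best alternative gives 0.
(Remaining 21 profiles checked similarly; truth is weakly best in each.)
In every case the truthful bid is at least as good as any alternative, so it is a dominant strategy.

Yes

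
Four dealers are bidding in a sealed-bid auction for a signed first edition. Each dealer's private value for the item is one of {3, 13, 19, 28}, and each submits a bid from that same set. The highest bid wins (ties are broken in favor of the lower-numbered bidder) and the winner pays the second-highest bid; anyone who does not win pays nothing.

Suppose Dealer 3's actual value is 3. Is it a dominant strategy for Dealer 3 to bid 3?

Yes

Check each profile of the others' bids and compare truth against every alternative bid.
Others bid (3, 3, 13): truth gives 0, best alternative gives -10.
Others bid (3, 3, 3): truth gives 0, best alternative gives 0.
Others bid (3, 3, 19): truth gives 0, best alternative gives 0.
Others bid (3, 3, 28): truth gives 0, best alternative gives 0.
Others bid (3, 13, 3): truth gives 0, best alternative gives 0.
Others bid (3, 13, 13): truth gives 0, best alternative gives 0.
(Remaining 58 profiles checked similarly; truth is weakly best in each.)
In every case the truthful bid is at least as good as any alternative, so it is a dominant strategy.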